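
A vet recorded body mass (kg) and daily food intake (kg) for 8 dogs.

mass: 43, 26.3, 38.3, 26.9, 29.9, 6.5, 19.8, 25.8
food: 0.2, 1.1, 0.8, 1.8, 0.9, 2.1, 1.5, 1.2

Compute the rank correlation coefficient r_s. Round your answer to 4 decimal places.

-0.8571

Rank mass: 8, 4, 7, 5, 6, 1, 2, 3
Rank food: 1, 4, 2, 7, 3, 8, 6, 5
d = rank(mass) − rank(food): 7, 0, 5, -2, 3, -7, -4, -2; Σd² = 156
ρ = 1 − 6Σd² / [n(n²−1)] = 1 − 6×156 / (8×63) = 1 − 936/504 ≈ -0.8571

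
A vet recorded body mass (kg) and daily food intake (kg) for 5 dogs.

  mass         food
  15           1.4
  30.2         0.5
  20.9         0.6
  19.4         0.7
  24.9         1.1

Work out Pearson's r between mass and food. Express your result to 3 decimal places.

-0.612

n = 5, Σx = 110.4, Σy = 4.3, Σx² = 2570.22, Σy² = 4.27, Σxy = 89.61
nΣxy − ΣxΣy = 448.05 − 474.72 = -26.67
nΣx² − (Σx)² = 12851.1 − 12188.16 = 662.94; nΣy² − (Σy)² = 21.35 − 18.49 = 2.86
r = -26.67 / √(662.94 × 2.86) = -26.67 / 43.5432 ≈ -0.612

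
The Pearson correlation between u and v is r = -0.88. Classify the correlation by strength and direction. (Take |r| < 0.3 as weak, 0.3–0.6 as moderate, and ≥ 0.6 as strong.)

r = -0.88 < 0 so the relationship is negative.
|r| = 0.88, which falls in the strong range.

strong negative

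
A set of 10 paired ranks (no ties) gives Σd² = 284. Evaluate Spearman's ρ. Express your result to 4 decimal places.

ρ = 1 − 6Σd² / [n(n²−1)] = 1 − 6×284 / (10×99)
  = 1 − 1704/990 = 1 − 1.72121 ≈ -0.7212

-0.7212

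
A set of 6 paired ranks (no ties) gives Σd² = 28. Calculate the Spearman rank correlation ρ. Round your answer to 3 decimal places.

0.200

ρ = 1 − 6Σd² / [n(n²−1)] = 1 − 6×28 / (6×35)
  = 1 − 168/210 = 1 − 0.8000 ≈ 0.200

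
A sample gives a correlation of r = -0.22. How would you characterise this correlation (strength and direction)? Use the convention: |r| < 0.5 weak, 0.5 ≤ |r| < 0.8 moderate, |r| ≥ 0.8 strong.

weak negative

r = -0.22 < 0 so the relationship is negative.
|r| = 0.22, which falls in the weak range.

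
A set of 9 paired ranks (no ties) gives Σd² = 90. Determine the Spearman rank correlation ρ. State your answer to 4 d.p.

ρ = 1 − 6Σd² / [n(n²−1)] = 1 − 6×90 / (9×80)
  = 1 − 540/720 = 1 − 0.75000 ≈ 0.2500

0.2500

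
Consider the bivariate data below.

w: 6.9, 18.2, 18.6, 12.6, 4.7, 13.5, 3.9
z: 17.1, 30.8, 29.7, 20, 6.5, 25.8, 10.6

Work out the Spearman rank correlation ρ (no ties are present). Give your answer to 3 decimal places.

Rank w: 3, 6, 7, 4, 2, 5, 1
Rank z: 3, 7, 6, 4, 1, 5, 2
d = rank(w) − rank(z): 0, -1, 1, 0, 1, 0, -1; Σd² = 4
ρ = 1 − 6Σd² / [n(n²−1)] = 1 − 6×4 / (7×48) = 1 − 24/336 ≈ 0.929

0.929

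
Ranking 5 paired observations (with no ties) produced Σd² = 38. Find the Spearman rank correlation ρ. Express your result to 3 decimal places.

ρ = 1 − 6Σd² / [n(n²−1)] = 1 − 6×38 / (5×24)
  = 1 − 228/120 = 1 − 1.9000 ≈ -0.900

-0.900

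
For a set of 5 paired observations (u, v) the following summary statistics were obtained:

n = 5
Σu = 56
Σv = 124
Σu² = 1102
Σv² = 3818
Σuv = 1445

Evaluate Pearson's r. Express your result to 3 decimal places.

0.095

r = (nΣuv − ΣuΣv) / √[(nΣu² − (Σu)²)(nΣv² − (Σv)²)]
Numerator: 5×1445 − 56×124 = 281
Denominator: √[(5510 − 3136)(19090 − 15376)] = √[2374 × 3714] = 2969.3494
r = 281 / 2969.3494 ≈ 0.095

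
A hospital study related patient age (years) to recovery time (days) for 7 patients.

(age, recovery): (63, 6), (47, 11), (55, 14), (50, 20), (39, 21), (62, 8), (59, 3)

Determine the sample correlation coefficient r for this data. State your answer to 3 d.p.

n = 7, Σx = 375, Σy = 83, Σx² = 20549, Σy² = 1267, Σxy = 4157
nΣxy − ΣxΣy = 29099 − 31125 = -2026
nΣx² − (Σx)² = 143843 − 140625 = 3218; nΣy² − (Σy)² = 8869 − 6889 = 1980
r = -2026 / √(3218 × 1980) = -2026 / 2524.2108 ≈ -0.803

-0.803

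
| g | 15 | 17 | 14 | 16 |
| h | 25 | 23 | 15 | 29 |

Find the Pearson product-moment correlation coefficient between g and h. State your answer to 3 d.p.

n = 4, Σg = 62, Σh = 92, Σg² = 966, Σh² = 2220, Σgh = 1440
nΣgh − ΣgΣh = 5760 − 5704 = 56
nΣg² − (Σg)² = 3864 − 3844 = 20; nΣh² − (Σh)² = 8880 − 8464 = 416
r = 56 / √(20 × 416) = 56 / 91.2140 ≈ 0.614

0.614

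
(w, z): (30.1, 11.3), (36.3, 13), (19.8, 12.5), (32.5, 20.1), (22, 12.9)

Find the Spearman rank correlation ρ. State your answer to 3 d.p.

Rank w: 3, 5, 1, 4, 2
Rank z: 1, 4, 2, 5, 3
d = rank(w) − rank(z): 2, 1, -1, -1, -1; Σd² = 8
ρ = 1 − 6Σd² / [n(n²−1)] = 1 − 6×8 / (5×24) = 1 − 48/120 ≈ 0.600

0.600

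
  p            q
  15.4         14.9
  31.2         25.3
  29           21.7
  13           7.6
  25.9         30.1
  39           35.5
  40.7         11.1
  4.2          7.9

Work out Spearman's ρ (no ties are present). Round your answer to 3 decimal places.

Rank p: 3, 6, 5, 2, 4, 7, 8, 1
Rank q: 4, 6, 5, 1, 7, 8, 3, 2
d = rank(p) − rank(q): -1, 0, 0, 1, -3, -1, 5, -1; Σd² = 38
ρ = 1 − 6Σd² / [n(n²−1)] = 1 − 6×38 / (8×63) = 1 − 228/504 ≈ 0.548

0.548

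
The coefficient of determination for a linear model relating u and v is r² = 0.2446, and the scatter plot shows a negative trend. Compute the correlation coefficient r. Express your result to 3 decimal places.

-0.495

|r| = √0.2446 = 0.495
The association is negative, so r = −0.495.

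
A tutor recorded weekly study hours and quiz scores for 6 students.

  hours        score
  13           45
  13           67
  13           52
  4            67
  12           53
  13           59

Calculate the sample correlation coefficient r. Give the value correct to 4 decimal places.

n = 6, Σx = 68, Σy = 343, Σx² = 836, Σy² = 19997, Σxy = 3803
nΣxy − ΣxΣy = 22818 − 23324 = -506
nΣx² − (Σx)² = 5016 − 4624 = 392; nΣy² − (Σy)² = 119982 − 117649 = 2333
r = -506 / √(392 × 2333) = -506 / 956.3138 ≈ -0.5291

-0.5291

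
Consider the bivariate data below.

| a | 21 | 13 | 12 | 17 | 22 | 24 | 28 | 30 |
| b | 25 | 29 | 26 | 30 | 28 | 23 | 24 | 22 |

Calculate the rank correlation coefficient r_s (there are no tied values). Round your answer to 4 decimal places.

-0.7619

Rank a: 4, 2, 1, 3, 5, 6, 7, 8
Rank b: 4, 7, 5, 8, 6, 2, 3, 1
d = rank(a) − rank(b): 0, -5, -4, -5, -1, 4, 4, 7; Σd² = 148
ρ = 1 − 6Σd² / [n(n²−1)] = 1 − 6×148 / (8×63) = 1 − 888/504 ≈ -0.7619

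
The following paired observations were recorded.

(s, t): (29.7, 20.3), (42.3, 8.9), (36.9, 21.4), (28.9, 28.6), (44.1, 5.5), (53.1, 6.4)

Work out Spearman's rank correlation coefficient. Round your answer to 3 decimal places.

Rank s: 2, 4, 3, 1, 5, 6
Rank t: 4, 3, 5, 6, 1, 2
d = rank(s) − rank(t): -2, 1, -2, -5, 4, 4; Σd² = 66
ρ = 1 − 6Σd² / [n(n²−1)] = 1 − 6×66 / (6×35) = 1 − 396/210 ≈ -0.886

-0.886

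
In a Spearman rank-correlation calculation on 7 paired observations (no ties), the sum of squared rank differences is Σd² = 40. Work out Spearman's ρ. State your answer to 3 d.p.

0.286

ρ = 1 − 6Σd² / [n(n²−1)] = 1 − 6×40 / (7×48)
  = 1 − 240/336 = 1 − 0.7143 ≈ 0.286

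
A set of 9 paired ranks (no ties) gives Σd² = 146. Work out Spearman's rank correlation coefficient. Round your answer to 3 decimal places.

ρ = 1 − 6Σd² / [n(n²−1)] = 1 − 6×146 / (9×80)
  = 1 − 876/720 = 1 − 1.2167 ≈ -0.217

-0.217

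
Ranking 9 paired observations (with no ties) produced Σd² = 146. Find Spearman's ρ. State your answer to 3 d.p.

-0.217

ρ = 1 − 6Σd² / [n(n²−1)] = 1 − 6×146 / (9×80)
  = 1 − 876/720 = 1 − 1.2167 ≈ -0.217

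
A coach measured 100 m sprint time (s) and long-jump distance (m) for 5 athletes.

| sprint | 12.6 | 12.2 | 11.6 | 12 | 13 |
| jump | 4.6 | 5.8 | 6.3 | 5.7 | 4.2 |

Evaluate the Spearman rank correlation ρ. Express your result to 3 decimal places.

Rank sprint: 4, 3, 1, 2, 5
Rank jump: 2, 4, 5, 3, 1
d = rank(sprint) − rank(jump): 2, -1, -4, -1, 4; Σd² = 38
ρ = 1 − 6Σd² / [n(n²−1)] = 1 − 6×38 / (5×24) = 1 − 228/120 ≈ -0.900

-0.900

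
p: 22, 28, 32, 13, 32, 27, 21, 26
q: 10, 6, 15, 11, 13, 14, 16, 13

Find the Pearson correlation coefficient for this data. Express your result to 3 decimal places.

n = 8, Σp = 201, Σq = 98, Σp² = 5331, Σq² = 1272, Σpq = 2479
nΣpq − ΣpΣq = 19832 − 19698 = 134
nΣp² − (Σp)² = 42648 − 40401 = 2247; nΣq² − (Σq)² = 10176 − 9604 = 572
r = 134 / √(2247 × 572) = 134 / 1133.7037 ≈ 0.118

0.118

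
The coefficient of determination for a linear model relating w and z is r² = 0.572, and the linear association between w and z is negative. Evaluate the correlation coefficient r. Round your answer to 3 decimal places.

-0.756

|r| = √0.572 = 0.756
The association is negative, so r = −0.756.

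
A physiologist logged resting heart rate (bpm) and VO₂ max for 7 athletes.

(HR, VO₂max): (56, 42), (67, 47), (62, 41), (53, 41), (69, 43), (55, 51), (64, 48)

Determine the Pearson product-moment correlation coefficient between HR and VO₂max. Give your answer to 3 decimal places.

0.079

n = 7, Σx = 426, Σy = 313, Σx² = 26160, Σy² = 14089, Σxy = 19060
nΣxy − ΣxΣy = 133420 − 133338 = 82
nΣx² − (Σx)² = 183120 − 181476 = 1644; nΣy² − (Σy)² = 98623 − 97969 = 654
r = 82 / √(1644 × 654) = 82 / 1036.9069 ≈ 0.079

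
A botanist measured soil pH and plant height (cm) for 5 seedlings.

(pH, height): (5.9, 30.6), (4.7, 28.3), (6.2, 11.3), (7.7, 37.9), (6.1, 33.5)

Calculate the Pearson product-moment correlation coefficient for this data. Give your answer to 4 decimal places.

0.3037

n = 5, Σx = 30.6, Σy = 141.6, Σx² = 191.84, Σy² = 4423.6, Σxy = 879.79
nΣxy − ΣxΣy = 4398.95 − 4332.96 = 65.99
nΣx² − (Σx)² = 959.2 − 936.36 = 22.84; nΣy² − (Σy)² = 22118 − 20050.56 = 2067.44
r = 65.99 / √(22.84 × 2067.44) = 65.99 / 217.3024 ≈ 0.3037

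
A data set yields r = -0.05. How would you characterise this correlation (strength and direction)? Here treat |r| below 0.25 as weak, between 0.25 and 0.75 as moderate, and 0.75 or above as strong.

r = -0.05 < 0 so the relationship is negative.
|r| = 0.05, which falls in the weak range.

weak negative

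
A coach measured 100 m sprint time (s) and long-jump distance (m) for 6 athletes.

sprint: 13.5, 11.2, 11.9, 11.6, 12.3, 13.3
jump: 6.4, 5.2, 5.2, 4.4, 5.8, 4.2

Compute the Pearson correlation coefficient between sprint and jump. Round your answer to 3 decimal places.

0.260

n = 6, Σx = 73.8, Σy = 31.2, Σx² = 912.04, Σy² = 165.68, Σxy = 384.76
nΣxy − ΣxΣy = 2308.56 − 2302.56 = 6
nΣx² − (Σx)² = 5472.24 − 5446.44 = 25.8; nΣy² − (Σy)² = 994.08 − 973.44 = 20.64
r = 6 / √(25.8 × 20.64) = 6 / 23.0762 ≈ 0.260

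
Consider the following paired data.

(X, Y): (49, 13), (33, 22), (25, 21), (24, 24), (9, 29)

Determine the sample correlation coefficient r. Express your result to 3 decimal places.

n = 5, ΣX = 140, ΣY = 109, ΣX² = 4772, ΣY² = 2511, ΣXY = 2725
nΣXY − ΣXΣY = 13625 − 15260 = -1635
nΣX² − (ΣX)² = 23860 − 19600 = 4260; nΣY² − (ΣY)² = 12555 − 11881 = 674
r = -1635 / √(4260 × 674) = -1635 / 1694.4734 ≈ -0.965

-0.965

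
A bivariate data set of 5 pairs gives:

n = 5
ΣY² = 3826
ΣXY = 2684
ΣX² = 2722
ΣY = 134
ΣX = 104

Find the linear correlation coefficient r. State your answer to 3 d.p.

r = (nΣXY − ΣXΣY) / √[(nΣX² − (ΣX)²)(nΣY² − (ΣY)²)]
Numerator: 5×2684 − 104×134 = -516
Denominator: √[(13610 − 10816)(19130 − 17956)] = √[2794 × 1174] = 1811.1201
r = -516 / 1811.1201 ≈ -0.285

-0.285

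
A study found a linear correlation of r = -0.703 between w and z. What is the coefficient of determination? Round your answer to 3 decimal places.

0.494

r² = (-0.703)² = 0.494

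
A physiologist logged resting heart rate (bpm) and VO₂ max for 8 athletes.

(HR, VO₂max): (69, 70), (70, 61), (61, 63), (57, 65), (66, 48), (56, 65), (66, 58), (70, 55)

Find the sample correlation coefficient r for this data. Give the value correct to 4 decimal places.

n = 8, Σx = 515, Σy = 485, Σx² = 33379, Σy² = 29733, Σxy = 31134
nΣxy − ΣxΣy = 249072 − 249775 = -703
nΣx² − (Σx)² = 267032 − 265225 = 1807; nΣy² − (Σy)² = 237864 − 235225 = 2639
r = -703 / √(1807 × 2639) = -703 / 2183.7291 ≈ -0.3219

-0.3219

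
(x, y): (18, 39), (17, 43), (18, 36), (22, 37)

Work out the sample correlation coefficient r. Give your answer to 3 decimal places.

-0.546

n = 4, Σx = 75, Σy = 155, Σx² = 1421, Σy² = 6035, Σxy = 2895
nΣxy − ΣxΣy = 11580 − 11625 = -45
nΣx² − (Σx)² = 5684 − 5625 = 59; nΣy² − (Σy)² = 24140 − 24025 = 115
r = -45 / √(59 × 115) = -45 / 82.3711 ≈ -0.546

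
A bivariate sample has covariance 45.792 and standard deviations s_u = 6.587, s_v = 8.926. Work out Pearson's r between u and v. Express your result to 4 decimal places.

r = Cov(u,v) / (s_u · s_v) = 45.792 / (6.587 × 8.926)
  = 45.792 / 58.7956 ≈ 0.7788

0.7788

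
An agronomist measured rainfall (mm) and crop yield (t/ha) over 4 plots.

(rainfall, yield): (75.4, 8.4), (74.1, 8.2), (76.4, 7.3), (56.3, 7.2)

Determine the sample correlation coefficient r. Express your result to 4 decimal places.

n = 4, Σx = 282.2, Σy = 31.1, Σx² = 20182.62, Σy² = 242.93, Σxy = 2204.06
nΣxy − ΣxΣy = 8816.24 − 8776.42 = 39.82
nΣx² − (Σx)² = 80730.48 − 79636.84 = 1093.64; nΣy² − (Σy)² = 971.72 − 967.21 = 4.51
r = 39.82 / √(1093.64 × 4.51) = 39.82 / 70.2305 ≈ 0.5670

0.5670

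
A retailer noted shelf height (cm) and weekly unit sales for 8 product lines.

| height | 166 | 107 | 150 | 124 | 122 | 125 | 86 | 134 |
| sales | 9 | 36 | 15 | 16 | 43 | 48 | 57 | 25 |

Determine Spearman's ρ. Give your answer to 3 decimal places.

Rank height: 8, 2, 7, 4, 3, 5, 1, 6
Rank sales: 1, 5, 2, 3, 6, 7, 8, 4
d = rank(height) − rank(sales): 7, -3, 5, 1, -3, -2, -7, 2; Σd² = 150
ρ = 1 − 6Σd² / [n(n²−1)] = 1 − 6×150 / (8×63) = 1 − 900/504 ≈ -0.786

-0.786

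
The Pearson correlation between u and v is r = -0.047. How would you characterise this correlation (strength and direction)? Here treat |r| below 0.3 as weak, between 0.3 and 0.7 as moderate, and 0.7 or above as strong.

weak negative

r = -0.047 < 0 so the relationship is negative.
|r| = 0.047, which falls in the weak range.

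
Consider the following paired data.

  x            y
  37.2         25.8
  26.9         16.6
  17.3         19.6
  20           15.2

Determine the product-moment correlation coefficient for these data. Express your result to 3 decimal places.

n = 4, Σx = 101.4, Σy = 77.2, Σx² = 2806.74, Σy² = 1556.4, Σxy = 2049.38
nΣxy − ΣxΣy = 8197.52 − 7828.08 = 369.44
nΣx² − (Σx)² = 11226.96 − 10281.96 = 945; nΣy² − (Σy)² = 6225.6 − 5959.84 = 265.76
r = 369.44 / √(945 × 265.76) = 369.44 / 501.1419 ≈ 0.737

0.737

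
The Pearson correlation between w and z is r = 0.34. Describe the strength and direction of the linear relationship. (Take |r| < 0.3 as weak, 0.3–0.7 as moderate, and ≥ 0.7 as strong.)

r = 0.34 > 0 so the relationship is positive.
|r| = 0.34, which falls in the moderate range.

moderate positive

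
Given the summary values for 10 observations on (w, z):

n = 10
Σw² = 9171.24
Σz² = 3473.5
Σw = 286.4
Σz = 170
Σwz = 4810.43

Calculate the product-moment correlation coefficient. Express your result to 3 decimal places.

-0.078

r = (nΣwz − ΣwΣz) / √[(nΣw² − (Σw)²)(nΣz² − (Σz)²)]
Numerator: 10×4810.43 − 286.4×170 = -583.7
Denominator: √[(91712.4 − 82024.96)(34735 − 28900)] = √[9687.44 × 5835] = 7518.3916
r = -583.7 / 7518.3916 ≈ -0.078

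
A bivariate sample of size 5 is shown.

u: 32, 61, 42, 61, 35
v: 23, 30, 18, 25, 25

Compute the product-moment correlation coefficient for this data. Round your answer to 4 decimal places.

0.5447

n = 5, Σu = 231, Σv = 121, Σu² = 11455, Σv² = 3003, Σuv = 5722
nΣuv − ΣuΣv = 28610 − 27951 = 659
nΣu² − (Σu)² = 57275 − 53361 = 3914; nΣv² − (Σv)² = 15015 − 14641 = 374
r = 659 / √(3914 × 374) = 659 / 1209.8909 ≈ 0.5447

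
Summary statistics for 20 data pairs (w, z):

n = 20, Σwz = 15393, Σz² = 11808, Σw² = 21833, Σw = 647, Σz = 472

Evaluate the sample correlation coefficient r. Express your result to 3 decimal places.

r = (nΣwz − ΣwΣz) / √[(nΣw² − (Σw)²)(nΣz² − (Σz)²)]
Numerator: 20×15393 − 647×472 = 2476
Denominator: √[(436660 − 418609)(236160 − 222784)] = √[18051 × 13376] = 15538.6671
r = 2476 / 15538.6671 ≈ 0.159

0.159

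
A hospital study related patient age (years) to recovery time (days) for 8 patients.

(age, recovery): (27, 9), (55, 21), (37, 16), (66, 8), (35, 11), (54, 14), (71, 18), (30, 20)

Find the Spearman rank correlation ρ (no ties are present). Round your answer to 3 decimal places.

0.143

Rank age: 1, 6, 4, 7, 3, 5, 8, 2
Rank recovery: 2, 8, 5, 1, 3, 4, 6, 7
d = rank(age) − rank(recovery): -1, -2, -1, 6, 0, 1, 2, -5; Σd² = 72
ρ = 1 − 6Σd² / [n(n²−1)] = 1 − 6×72 / (8×63) = 1 − 432/504 ≈ 0.143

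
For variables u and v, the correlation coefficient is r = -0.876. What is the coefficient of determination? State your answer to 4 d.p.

0.7674

r² = (-0.876)² = 0.7674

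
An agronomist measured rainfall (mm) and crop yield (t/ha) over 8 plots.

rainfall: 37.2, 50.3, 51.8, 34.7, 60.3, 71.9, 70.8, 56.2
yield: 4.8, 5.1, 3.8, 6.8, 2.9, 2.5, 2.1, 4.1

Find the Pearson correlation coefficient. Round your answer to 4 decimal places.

n = 8, Σx = 433.2, Σy = 32.1, Σx² = 24778.04, Σy² = 145.61, Σxy = 1601.61
nΣxy − ΣxΣy = 12812.88 − 13905.72 = -1092.84
nΣx² − (Σx)² = 198224.32 − 187662.24 = 10562.08; nΣy² − (Σy)² = 1164.88 − 1030.41 = 134.47
r = -1092.84 / √(10562.08 × 134.47) = -1092.84 / 1191.7562 ≈ -0.9170

-0.9170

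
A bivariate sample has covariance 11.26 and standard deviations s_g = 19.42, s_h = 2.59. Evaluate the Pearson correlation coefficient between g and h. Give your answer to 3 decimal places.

0.224

r = Cov(g,h) / (s_g · s_h) = 11.26 / (19.42 × 2.59)
  = 11.26 / 50.2978 ≈ 0.224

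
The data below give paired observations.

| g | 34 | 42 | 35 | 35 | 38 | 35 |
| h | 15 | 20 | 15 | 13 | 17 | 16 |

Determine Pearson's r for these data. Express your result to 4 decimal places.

n = 6, Σg = 219, Σh = 96, Σg² = 8039, Σh² = 1564, Σgh = 3536
nΣgh − ΣgΣh = 21216 − 21024 = 192
nΣg² − (Σg)² = 48234 − 47961 = 273; nΣh² − (Σh)² = 9384 − 9216 = 168
r = 192 / √(273 × 168) = 192 / 214.1588 ≈ 0.8965

0.8965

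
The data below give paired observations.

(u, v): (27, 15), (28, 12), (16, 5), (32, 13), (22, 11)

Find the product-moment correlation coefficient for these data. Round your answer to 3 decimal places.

0.850

n = 5, Σu = 125, Σv = 56, Σu² = 3277, Σv² = 684, Σuv = 1479
nΣuv − ΣuΣv = 7395 − 7000 = 395
nΣu² − (Σu)² = 16385 − 15625 = 760; nΣv² − (Σv)² = 3420 − 3136 = 284
r = 395 / √(760 × 284) = 395 / 464.5858 ≈ 0.850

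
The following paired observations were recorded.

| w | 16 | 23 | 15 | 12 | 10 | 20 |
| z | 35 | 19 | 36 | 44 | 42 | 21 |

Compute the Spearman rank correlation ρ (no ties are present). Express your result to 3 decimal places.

-0.943

Rank w: 4, 6, 3, 2, 1, 5
Rank z: 3, 1, 4, 6, 5, 2
d = rank(w) − rank(z): 1, 5, -1, -4, -4, 3; Σd² = 68
ρ = 1 − 6Σd² / [n(n²−1)] = 1 − 6×68 / (6×35) = 1 − 408/210 ≈ -0.943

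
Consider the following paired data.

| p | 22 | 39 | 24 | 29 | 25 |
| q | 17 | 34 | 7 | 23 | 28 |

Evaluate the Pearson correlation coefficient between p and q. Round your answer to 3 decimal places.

0.730

n = 5, Σp = 139, Σq = 109, Σp² = 4047, Σq² = 2807, Σpq = 3235
nΣpq − ΣpΣq = 16175 − 15151 = 1024
nΣp² − (Σp)² = 20235 − 19321 = 914; nΣq² − (Σq)² = 14035 − 11881 = 2154
r = 1024 / √(914 × 2154) = 1024 / 1403.1237 ≈ 0.730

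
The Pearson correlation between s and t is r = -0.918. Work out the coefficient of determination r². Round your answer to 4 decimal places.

0.8427

r² = (-0.918)² = 0.8427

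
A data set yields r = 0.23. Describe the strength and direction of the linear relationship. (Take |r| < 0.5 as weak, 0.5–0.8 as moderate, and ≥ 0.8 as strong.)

weak positive

r = 0.23 > 0 so the relationship is positive.
|r| = 0.23, which falls in the weak range.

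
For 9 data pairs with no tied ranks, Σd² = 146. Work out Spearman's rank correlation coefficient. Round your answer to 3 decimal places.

ρ = 1 − 6Σd² / [n(n²−1)] = 1 − 6×146 / (9×80)
  = 1 − 876/720 = 1 − 1.2167 ≈ -0.217

-0.217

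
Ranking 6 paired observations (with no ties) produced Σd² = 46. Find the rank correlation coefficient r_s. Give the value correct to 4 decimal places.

ρ = 1 − 6Σd² / [n(n²−1)] = 1 − 6×46 / (6×35)
  = 1 − 276/210 = 1 − 1.31429 ≈ -0.3143

-0.3143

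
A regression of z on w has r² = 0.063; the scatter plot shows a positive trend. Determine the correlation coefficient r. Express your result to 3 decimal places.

0.251

|r| = √0.063 = 0.251
The association is positive, so r = 0.251.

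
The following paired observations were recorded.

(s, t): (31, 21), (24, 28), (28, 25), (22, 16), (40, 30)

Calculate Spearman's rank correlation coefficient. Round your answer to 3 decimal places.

Rank s: 4, 2, 3, 1, 5
Rank t: 2, 4, 3, 1, 5
d = rank(s) − rank(t): 2, -2, 0, 0, 0; Σd² = 8
ρ = 1 − 6Σd² / [n(n²−1)] = 1 − 6×8 / (5×24) = 1 − 48/120 ≈ 0.600

0.600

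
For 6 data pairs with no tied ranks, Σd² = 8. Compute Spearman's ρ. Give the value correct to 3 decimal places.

0.771

ρ = 1 − 6Σd² / [n(n²−1)] = 1 − 6×8 / (6×35)
  = 1 − 48/210 = 1 − 0.2286 ≈ 0.771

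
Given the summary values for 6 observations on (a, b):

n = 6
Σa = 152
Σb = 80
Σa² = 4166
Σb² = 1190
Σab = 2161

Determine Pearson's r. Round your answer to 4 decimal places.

0.6812

r = (nΣab − ΣaΣb) / √[(nΣa² − (Σa)²)(nΣb² − (Σb)²)]
Numerator: 6×2161 − 152×80 = 806
Denominator: √[(24996 − 23104)(7140 − 6400)] = √[1892 × 740] = 1183.2498
r = 806 / 1183.2498 ≈ 0.6812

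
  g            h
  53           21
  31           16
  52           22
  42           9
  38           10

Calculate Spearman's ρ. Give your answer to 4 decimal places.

Rank g: 5, 1, 4, 3, 2
Rank h: 4, 3, 5, 1, 2
d = rank(g) − rank(h): 1, -2, -1, 2, 0; Σd² = 10
ρ = 1 − 6Σd² / [n(n²−1)] = 1 − 6×10 / (5×24) = 1 − 60/120 ≈ 0.5000

0.5000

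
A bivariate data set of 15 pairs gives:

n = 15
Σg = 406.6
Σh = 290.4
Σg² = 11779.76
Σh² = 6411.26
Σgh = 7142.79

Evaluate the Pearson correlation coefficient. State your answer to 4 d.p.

-0.9425

r = (nΣgh − ΣgΣh) / √[(nΣg² − (Σg)²)(nΣh² − (Σh)²)]
Numerator: 15×7142.79 − 406.6×290.4 = -10934.79
Denominator: √[(176696.4 − 165323.56)(96168.9 − 84332.16)] = √[11372.84 × 11836.74] = 11602.4717
r = -10934.79 / 11602.4717 ≈ -0.9425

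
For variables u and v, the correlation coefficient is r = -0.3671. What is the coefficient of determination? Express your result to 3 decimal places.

0.135

r² = (-0.3671)² = 0.135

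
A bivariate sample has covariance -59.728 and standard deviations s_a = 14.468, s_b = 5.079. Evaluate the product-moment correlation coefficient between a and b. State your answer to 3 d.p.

r = Cov(a,b) / (s_a · s_b) = -59.728 / (14.468 × 5.079)
  = -59.728 / 73.4830 ≈ -0.813

-0.813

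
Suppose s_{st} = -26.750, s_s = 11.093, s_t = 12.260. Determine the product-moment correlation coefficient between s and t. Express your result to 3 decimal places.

-0.197

r = Cov(s,t) / (s_s · s_t) = -26.750 / (11.093 × 12.260)
  = -26.750 / 136.0002 ≈ -0.197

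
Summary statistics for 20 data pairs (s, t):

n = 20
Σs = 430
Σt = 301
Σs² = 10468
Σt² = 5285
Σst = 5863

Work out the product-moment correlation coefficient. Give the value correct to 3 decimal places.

-0.633

r = (nΣst − ΣsΣt) / √[(nΣs² − (Σs)²)(nΣt² − (Σt)²)]
Numerator: 20×5863 − 430×301 = -12170
Denominator: √[(209360 − 184900)(105700 − 90601)] = √[24460 × 15099] = 19217.7402
r = -12170 / 19217.7402 ≈ -0.633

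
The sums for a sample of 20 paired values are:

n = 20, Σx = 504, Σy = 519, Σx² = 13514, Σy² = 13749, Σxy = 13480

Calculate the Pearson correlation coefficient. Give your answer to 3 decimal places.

0.839

r = (nΣxy − ΣxΣy) / √[(nΣx² − (Σx)²)(nΣy² − (Σy)²)]
Numerator: 20×13480 − 504×519 = 8024
Denominator: √[(270280 − 254016)(274980 − 269361)] = √[16264 × 5619] = 9559.6766
r = 8024 / 9559.6766 ≈ 0.839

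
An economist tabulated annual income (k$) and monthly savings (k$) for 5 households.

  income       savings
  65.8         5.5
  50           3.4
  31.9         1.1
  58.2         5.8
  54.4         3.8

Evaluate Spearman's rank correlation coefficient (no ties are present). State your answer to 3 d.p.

Rank income: 5, 2, 1, 4, 3
Rank savings: 4, 2, 1, 5, 3
d = rank(income) − rank(savings): 1, 0, 0, -1, 0; Σd² = 2
ρ = 1 − 6Σd² / [n(n²−1)] = 1 − 6×2 / (5×24) = 1 − 12/120 ≈ 0.900

0.900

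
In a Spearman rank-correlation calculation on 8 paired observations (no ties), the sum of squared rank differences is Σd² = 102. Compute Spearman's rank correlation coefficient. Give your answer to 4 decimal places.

ρ = 1 − 6Σd² / [n(n²−1)] = 1 − 6×102 / (8×63)
  = 1 − 612/504 = 1 − 1.21429 ≈ -0.2143

-0.2143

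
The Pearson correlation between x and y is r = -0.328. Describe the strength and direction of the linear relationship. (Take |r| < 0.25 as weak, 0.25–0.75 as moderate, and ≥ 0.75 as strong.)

moderate negative

r = -0.328 < 0 so the relationship is negative.
|r| = 0.328, which falls in the moderate range.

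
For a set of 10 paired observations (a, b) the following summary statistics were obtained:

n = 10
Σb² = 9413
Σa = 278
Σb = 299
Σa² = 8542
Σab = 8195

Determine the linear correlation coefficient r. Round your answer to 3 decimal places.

r = (nΣab − ΣaΣb) / √[(nΣa² − (Σa)²)(nΣb² − (Σb)²)]
Numerator: 10×8195 − 278×299 = -1172
Denominator: √[(85420 − 77284)(94130 − 89401)] = √[8136 × 4729] = 6202.8335
r = -1172 / 6202.8335 ≈ -0.189

-0.189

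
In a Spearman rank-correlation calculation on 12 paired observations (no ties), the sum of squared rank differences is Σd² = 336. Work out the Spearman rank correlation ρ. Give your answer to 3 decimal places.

ρ = 1 − 6Σd² / [n(n²−1)] = 1 − 6×336 / (12×143)
  = 1 − 2016/1716 = 1 − 1.1748 ≈ -0.175

-0.175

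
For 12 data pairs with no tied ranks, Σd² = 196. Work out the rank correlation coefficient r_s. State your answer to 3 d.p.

ρ = 1 − 6Σd² / [n(n²−1)] = 1 − 6×196 / (12×143)
  = 1 − 1176/1716 = 1 − 0.6853 ≈ 0.315

0.315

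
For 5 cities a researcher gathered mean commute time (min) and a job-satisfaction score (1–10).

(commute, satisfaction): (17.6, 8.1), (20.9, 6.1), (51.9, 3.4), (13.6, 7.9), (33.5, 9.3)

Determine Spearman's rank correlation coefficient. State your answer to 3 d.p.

-0.300

Rank commute: 2, 3, 5, 1, 4
Rank satisfaction: 4, 2, 1, 3, 5
d = rank(commute) − rank(satisfaction): -2, 1, 4, -2, -1; Σd² = 26
ρ = 1 − 6Σd² / [n(n²−1)] = 1 − 6×26 / (5×24) = 1 − 156/120 ≈ -0.300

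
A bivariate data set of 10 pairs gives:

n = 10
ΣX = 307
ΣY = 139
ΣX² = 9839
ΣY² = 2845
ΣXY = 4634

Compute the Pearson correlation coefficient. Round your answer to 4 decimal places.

0.5964

r = (nΣXY − ΣXΣY) / √[(nΣX² − (ΣX)²)(nΣY² − (ΣY)²)]
Numerator: 10×4634 − 307×139 = 3667
Denominator: √[(98390 − 94249)(28450 − 19321)] = √[4141 × 9129] = 6148.4298
r = 3667 / 6148.4298 ≈ 0.5964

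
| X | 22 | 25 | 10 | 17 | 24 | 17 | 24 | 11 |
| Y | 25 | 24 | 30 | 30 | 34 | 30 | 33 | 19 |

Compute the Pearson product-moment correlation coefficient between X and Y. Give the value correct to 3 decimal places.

n = 8, ΣX = 150, ΣY = 225, ΣX² = 3060, ΣY² = 6507, ΣXY = 4287
nΣXY − ΣXΣY = 34296 − 33750 = 546
nΣX² − (ΣX)² = 24480 − 22500 = 1980; nΣY² − (ΣY)² = 52056 − 50625 = 1431
r = 546 / √(1980 × 1431) = 546 / 1683.2647 ≈ 0.324

0.324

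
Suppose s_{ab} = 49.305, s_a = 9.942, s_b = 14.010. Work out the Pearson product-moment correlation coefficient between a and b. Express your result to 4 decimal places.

0.3540

r = Cov(a,b) / (s_a · s_b) = 49.305 / (9.942 × 14.010)
  = 49.305 / 139.2874 ≈ 0.3540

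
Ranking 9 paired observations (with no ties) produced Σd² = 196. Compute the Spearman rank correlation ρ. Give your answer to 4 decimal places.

ρ = 1 − 6Σd² / [n(n²−1)] = 1 − 6×196 / (9×80)
  = 1 − 1176/720 = 1 − 1.63333 ≈ -0.6333

-0.6333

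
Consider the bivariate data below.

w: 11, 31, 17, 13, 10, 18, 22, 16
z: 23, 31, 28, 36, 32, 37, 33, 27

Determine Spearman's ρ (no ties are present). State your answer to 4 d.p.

0.2619

Rank w: 2, 8, 5, 3, 1, 6, 7, 4
Rank z: 1, 4, 3, 7, 5, 8, 6, 2
d = rank(w) − rank(z): 1, 4, 2, -4, -4, -2, 1, 2; Σd² = 62
ρ = 1 − 6Σd² / [n(n²−1)] = 1 − 6×62 / (8×63) = 1 − 372/504 ≈ 0.2619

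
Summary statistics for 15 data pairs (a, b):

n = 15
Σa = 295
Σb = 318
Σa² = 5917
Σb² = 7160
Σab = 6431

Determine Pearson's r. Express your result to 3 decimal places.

r = (nΣab − ΣaΣb) / √[(nΣa² − (Σa)²)(nΣb² − (Σb)²)]
Numerator: 15×6431 − 295×318 = 2655
Denominator: √[(88755 − 87025)(107400 − 101124)] = √[1730 × 6276] = 3295.0690
r = 2655 / 3295.0690 ≈ 0.806

0.806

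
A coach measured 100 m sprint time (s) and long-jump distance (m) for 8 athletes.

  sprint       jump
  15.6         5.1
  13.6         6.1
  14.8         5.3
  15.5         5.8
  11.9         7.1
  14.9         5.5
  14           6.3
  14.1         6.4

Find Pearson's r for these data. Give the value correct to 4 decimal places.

n = 8, Σx = 114.4, Σy = 47.6, Σx² = 1646.04, Σy² = 286.26, Σxy = 675.74
nΣxy − ΣxΣy = 5405.92 − 5445.44 = -39.52
nΣx² − (Σx)² = 13168.32 − 13087.36 = 80.96; nΣy² − (Σy)² = 2290.08 − 2265.76 = 24.32
r = -39.52 / √(80.96 × 24.32) = -39.52 / 44.3728 ≈ -0.8906

-0.8906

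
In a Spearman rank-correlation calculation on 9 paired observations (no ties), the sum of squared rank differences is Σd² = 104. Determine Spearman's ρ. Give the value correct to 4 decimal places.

ρ = 1 − 6Σd² / [n(n²−1)] = 1 − 6×104 / (9×80)
  = 1 − 624/720 = 1 − 0.86667 ≈ 0.1333

0.1333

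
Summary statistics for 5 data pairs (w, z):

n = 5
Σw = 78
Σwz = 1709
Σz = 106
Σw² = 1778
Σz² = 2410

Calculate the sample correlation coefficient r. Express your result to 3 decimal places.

0.183

r = (nΣwz − ΣwΣz) / √[(nΣw² − (Σw)²)(nΣz² − (Σz)²)]
Numerator: 5×1709 − 78×106 = 277
Denominator: √[(8890 − 6084)(12050 − 11236)] = √[2806 × 814] = 1511.3186
r = 277 / 1511.3186 ≈ 0.183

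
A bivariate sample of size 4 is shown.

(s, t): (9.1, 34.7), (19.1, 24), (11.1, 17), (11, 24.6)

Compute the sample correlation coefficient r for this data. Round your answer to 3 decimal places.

n = 4, Σs = 50.3, Σt = 100.3, Σs² = 691.83, Σt² = 2674.25, Σst = 1233.47
nΣst − ΣsΣt = 4933.88 − 5045.09 = -111.21
nΣs² − (Σs)² = 2767.32 − 2530.09 = 237.23; nΣt² − (Σt)² = 10697 − 10060.09 = 636.91
r = -111.21 / √(237.23 × 636.91) = -111.21 / 388.7083 ≈ -0.286

-0.286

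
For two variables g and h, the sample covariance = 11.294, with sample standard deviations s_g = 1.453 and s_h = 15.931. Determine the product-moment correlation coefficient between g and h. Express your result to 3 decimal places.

r = Cov(g,h) / (s_g · s_h) = 11.294 / (1.453 × 15.931)
  = 11.294 / 23.1477 ≈ 0.488

0.488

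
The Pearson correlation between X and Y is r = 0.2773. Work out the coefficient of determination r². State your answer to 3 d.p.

0.077

r² = (0.2773)² = 0.077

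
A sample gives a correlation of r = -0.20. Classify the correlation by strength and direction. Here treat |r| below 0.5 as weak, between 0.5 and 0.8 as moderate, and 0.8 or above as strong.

weak negative

r = -0.20 < 0 so the relationship is negative.
|r| = 0.20, which falls in the weak range.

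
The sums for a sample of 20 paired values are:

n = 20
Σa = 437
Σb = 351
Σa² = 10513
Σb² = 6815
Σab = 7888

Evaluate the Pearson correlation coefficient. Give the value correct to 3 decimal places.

0.275

r = (nΣab − ΣaΣb) / √[(nΣa² − (Σa)²)(nΣb² − (Σb)²)]
Numerator: 20×7888 − 437×351 = 4373
Denominator: √[(210260 − 190969)(136300 − 123201)] = √[19291 × 13099] = 15896.3143
r = 4373 / 15896.3143 ≈ 0.275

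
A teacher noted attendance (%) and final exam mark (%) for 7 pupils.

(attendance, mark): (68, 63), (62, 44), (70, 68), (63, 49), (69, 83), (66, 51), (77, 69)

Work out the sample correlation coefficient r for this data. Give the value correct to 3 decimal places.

n = 7, Σx = 475, Σy = 427, Σx² = 32383, Σy² = 27181, Σxy = 29265
nΣxy − ΣxΣy = 204855 − 202825 = 2030
nΣx² − (Σx)² = 226681 − 225625 = 1056; nΣy² − (Σy)² = 190267 − 182329 = 7938
r = 2030 / √(1056 × 7938) = 2030 / 2895.2596 ≈ 0.701

0.701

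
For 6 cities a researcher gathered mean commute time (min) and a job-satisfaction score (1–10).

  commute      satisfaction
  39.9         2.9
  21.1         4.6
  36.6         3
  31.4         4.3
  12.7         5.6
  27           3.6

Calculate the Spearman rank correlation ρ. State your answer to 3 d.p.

-0.943

Rank commute: 6, 2, 5, 4, 1, 3
Rank satisfaction: 1, 5, 2, 4, 6, 3
d = rank(commute) − rank(satisfaction): 5, -3, 3, 0, -5, 0; Σd² = 68
ρ = 1 − 6Σd² / [n(n²−1)] = 1 − 6×68 / (6×35) = 1 − 408/210 ≈ -0.943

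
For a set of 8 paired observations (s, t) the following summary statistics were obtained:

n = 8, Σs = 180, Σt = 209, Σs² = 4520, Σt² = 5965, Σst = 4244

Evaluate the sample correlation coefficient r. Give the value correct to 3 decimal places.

r = (nΣst − ΣsΣt) / √[(nΣs² − (Σs)²)(nΣt² − (Σt)²)]
Numerator: 8×4244 − 180×209 = -3668
Denominator: √[(36160 − 32400)(47720 − 43681)] = √[3760 × 4039] = 3897.0040
r = -3668 / 3897.0040 ≈ -0.941

-0.941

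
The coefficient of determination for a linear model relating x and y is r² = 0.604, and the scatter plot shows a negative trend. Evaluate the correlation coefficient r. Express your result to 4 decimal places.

|r| = √0.604 = 0.7772
The association is negative, so r = −0.7772.

-0.7772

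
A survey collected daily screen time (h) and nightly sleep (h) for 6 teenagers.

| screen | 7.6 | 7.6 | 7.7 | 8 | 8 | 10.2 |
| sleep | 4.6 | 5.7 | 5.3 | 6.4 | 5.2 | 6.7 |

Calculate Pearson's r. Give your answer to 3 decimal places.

0.712

n = 6, Σx = 49.1, Σy = 33.9, Σx² = 406.85, Σy² = 194.63, Σxy = 280.23
nΣxy − ΣxΣy = 1681.38 − 1664.49 = 16.89
nΣx² − (Σx)² = 2441.1 − 2410.81 = 30.29; nΣy² − (Σy)² = 1167.78 − 1149.21 = 18.57
r = 16.89 / √(30.29 × 18.57) = 16.89 / 23.7168 ≈ 0.712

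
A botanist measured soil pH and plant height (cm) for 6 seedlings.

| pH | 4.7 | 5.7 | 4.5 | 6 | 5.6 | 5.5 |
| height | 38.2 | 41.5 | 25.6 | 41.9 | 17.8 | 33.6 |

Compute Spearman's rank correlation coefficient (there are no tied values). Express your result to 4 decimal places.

0.6000

Rank pH: 2, 5, 1, 6, 4, 3
Rank height: 4, 5, 2, 6, 1, 3
d = rank(pH) − rank(height): -2, 0, -1, 0, 3, 0; Σd² = 14
ρ = 1 − 6Σd² / [n(n²−1)] = 1 − 6×14 / (6×35) = 1 − 84/210 ≈ 0.6000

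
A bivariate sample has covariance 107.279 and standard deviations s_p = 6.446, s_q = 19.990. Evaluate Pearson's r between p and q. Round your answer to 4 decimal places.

r = Cov(p,q) / (s_p · s_q) = 107.279 / (6.446 × 19.990)
  = 107.279 / 128.8555 ≈ 0.8326

0.8326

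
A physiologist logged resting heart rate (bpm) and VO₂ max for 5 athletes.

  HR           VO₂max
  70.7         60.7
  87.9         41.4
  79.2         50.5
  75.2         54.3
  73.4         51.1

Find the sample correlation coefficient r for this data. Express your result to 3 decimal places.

n = 5, Σx = 386.4, Σy = 258, Σx² = 30040.14, Σy² = 13508.4, Σxy = 19764.25
nΣxy − ΣxΣy = 98821.25 − 99691.2 = -869.95
nΣx² − (Σx)² = 150200.7 − 149304.96 = 895.74; nΣy² − (Σy)² = 67542 − 66564 = 978
r = -869.95 / √(895.74 × 978) = -869.95 / 935.9667 ≈ -0.929

-0.929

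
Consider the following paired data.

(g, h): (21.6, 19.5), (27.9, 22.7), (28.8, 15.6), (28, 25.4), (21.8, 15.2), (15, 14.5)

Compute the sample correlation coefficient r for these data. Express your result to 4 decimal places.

0.5871

n = 6, Σg = 143.1, Σh = 112.9, Σg² = 3558.65, Σh² = 2225.35, Σgh = 2763.87
nΣgh − ΣgΣh = 16583.22 − 16155.99 = 427.23
nΣg² − (Σg)² = 21351.9 − 20477.61 = 874.29; nΣh² − (Σh)² = 13352.1 − 12746.41 = 605.69
r = 427.23 / √(874.29 × 605.69) = 427.23 / 727.7010 ≈ 0.5871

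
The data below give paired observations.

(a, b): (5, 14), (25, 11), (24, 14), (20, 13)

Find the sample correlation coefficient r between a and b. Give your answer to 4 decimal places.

-0.5348

n = 4, Σa = 74, Σb = 52, Σa² = 1626, Σb² = 682, Σab = 941
nΣab − ΣaΣb = 3764 − 3848 = -84
nΣa² − (Σa)² = 6504 − 5476 = 1028; nΣb² − (Σb)² = 2728 − 2704 = 24
r = -84 / √(1028 × 24) = -84 / 157.0732 ≈ -0.5348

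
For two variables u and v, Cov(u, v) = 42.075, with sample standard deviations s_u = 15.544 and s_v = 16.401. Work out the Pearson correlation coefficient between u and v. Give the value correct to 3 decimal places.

0.165

r = Cov(u,v) / (s_u · s_v) = 42.075 / (15.544 × 16.401)
  = 42.075 / 254.9371 ≈ 0.165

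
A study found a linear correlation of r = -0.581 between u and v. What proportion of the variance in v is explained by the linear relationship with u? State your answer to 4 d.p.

r² = (-0.581)² = 0.3376

0.3376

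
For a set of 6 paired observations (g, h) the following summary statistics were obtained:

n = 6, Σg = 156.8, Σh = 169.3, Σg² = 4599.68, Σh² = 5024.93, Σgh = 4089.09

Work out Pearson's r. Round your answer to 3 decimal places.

r = (nΣgh − ΣgΣh) / √[(nΣg² − (Σg)²)(nΣh² − (Σh)²)]
Numerator: 6×4089.09 − 156.8×169.3 = -2011.7
Denominator: √[(27598.08 − 24586.24)(30149.58 − 28662.49)] = √[3011.84 × 1487.09] = 2116.3358
r = -2011.7 / 2116.3358 ≈ -0.951

-0.951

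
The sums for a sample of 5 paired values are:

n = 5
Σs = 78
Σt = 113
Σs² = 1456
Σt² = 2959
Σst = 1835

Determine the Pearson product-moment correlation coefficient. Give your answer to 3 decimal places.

r = (nΣst − ΣsΣt) / √[(nΣs² − (Σs)²)(nΣt² − (Σt)²)]
Numerator: 5×1835 − 78×113 = 361
Denominator: √[(7280 − 6084)(14795 − 12769)] = √[1196 × 2026] = 1556.6297
r = 361 / 1556.6297 ≈ 0.232

0.232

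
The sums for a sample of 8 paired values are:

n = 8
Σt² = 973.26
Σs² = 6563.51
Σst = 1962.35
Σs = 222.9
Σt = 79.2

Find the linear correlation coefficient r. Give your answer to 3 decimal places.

-0.946

r = (nΣst − ΣsΣt) / √[(nΣs² − (Σs)²)(nΣt² − (Σt)²)]
Numerator: 8×1962.35 − 222.9×79.2 = -1954.88
Denominator: √[(52508.08 − 49684.41)(7786.08 − 6272.64)] = √[2823.67 × 1513.44] = 2067.2337
r = -1954.88 / 2067.2337 ≈ -0.946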